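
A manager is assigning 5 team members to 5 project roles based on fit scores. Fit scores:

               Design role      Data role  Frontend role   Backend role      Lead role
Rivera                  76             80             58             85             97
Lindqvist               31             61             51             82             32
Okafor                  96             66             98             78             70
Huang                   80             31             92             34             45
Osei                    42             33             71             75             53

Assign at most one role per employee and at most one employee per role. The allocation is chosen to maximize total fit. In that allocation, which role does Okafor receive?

Okafor receives Design role.

This is a one-to-one assignment (maximum-weight bipartite matching).
Optimal: Rivera→Lead role (97 pts), Lindqvist→Data role (61 pts), Okafor→Design role (96 pts), Huang→Frontend role (92 pts), Osei→Backend role (75 pts) — total 97+61+96+92+75 = 421 pts.
Column-greedy (each role in turn goes to its best remaining employee) gives 403 pts, worse by 18.
Next-best assignment: Rivera→Lead role, Lindqvist→Data role, Okafor→Frontend role, Huang→Design role, Osei→Backend role = 411 pts.
Swapping Huang↔Okafor (Huang→Design role 80 pts, Okafor→Frontend role 98 pts) loses 10.
No other one-to-one assignment exceeds 421 pts.
Okafor's own top role is Frontend role (98 pts), but forcing Okafor→Frontend role and reassigning the rest optimally gives only 411 pts — worse by 10.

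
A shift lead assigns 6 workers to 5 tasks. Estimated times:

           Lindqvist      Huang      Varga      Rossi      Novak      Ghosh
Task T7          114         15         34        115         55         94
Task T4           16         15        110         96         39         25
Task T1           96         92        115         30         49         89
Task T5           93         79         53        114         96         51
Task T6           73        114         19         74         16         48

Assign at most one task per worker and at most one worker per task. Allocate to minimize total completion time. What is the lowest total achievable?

Treat this as an assignment problem: match each worker to one task.
Optimal: Huang→Task T7 (15 min), Lindqvist→Task T4 (16 min), Rossi→Task T1 (30 min), Ghosh→Task T5 (51 min), Novak→Task T6 (16 min) — total 15+16+30+51+16 = 128 min.
Next-best assignment: Huang→Task T7, Lindqvist→Task T4, Rossi→Task T1, Varga→Task T5, Novak→Task T6 = 130 min.
Every other assignment is strictly worse.

Min total: 128 min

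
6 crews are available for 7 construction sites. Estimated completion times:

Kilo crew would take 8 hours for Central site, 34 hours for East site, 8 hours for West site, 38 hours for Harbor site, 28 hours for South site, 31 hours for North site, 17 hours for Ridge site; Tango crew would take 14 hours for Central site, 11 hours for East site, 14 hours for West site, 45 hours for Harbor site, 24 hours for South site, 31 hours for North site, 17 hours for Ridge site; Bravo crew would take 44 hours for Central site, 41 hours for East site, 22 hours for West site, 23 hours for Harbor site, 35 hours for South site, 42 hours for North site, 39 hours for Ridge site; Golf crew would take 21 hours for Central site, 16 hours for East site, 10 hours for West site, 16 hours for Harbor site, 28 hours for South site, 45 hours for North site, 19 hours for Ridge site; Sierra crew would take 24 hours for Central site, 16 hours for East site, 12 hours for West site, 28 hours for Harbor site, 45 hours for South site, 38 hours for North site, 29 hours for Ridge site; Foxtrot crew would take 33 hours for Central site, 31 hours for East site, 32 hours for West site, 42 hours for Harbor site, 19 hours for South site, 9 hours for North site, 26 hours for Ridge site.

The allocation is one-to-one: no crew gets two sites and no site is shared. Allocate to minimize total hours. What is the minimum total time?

Min total: 82 hours

Optimal: Kilo crew→Central site (8 hours), Tango crew→East site (11 hours), Bravo crew→Harbor site (23 hours), Golf crew→Ridge site (19 hours), Sierra crew→West site (12 hours), Foxtrot crew→North site (9 hours) — total 8+11+23+19+12+9 = 82 hours.
Row-greedy (each crew in turn takes its cheapest remaining site) gives 95 hours, worse by 13.
Swapping Foxtrot crew↔Sierra crew (Foxtrot crew→West site 32 hours, Sierra crew→North site 38 hours) adds 49.
Checked against all permutations: 82 hours is optimal.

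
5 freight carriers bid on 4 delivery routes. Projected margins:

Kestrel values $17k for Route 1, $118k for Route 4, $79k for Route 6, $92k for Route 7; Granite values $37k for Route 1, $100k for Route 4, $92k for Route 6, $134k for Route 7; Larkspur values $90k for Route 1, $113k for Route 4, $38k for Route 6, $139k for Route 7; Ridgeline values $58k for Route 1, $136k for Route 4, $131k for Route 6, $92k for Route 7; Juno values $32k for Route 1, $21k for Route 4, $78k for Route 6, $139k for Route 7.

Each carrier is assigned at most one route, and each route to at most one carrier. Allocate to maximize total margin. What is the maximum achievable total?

This is the linear assignment problem.
Optimal: Larkspur→Route 1 ($90k), Kestrel→Route 4 ($118k), Ridgeline→Route 6 ($131k), Juno→Route 7 ($139k) — total 90+118+131+139 = $478k.
Max-entry greedy (repeatedly take the single best remaining cell) gives $399k, worse by 79.

Max total: $478k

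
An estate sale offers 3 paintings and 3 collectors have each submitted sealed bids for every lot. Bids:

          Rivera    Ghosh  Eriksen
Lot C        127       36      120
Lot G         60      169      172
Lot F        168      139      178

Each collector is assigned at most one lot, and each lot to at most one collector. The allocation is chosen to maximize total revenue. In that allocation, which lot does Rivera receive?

This is a one-to-one assignment (maximum-weight bipartite matching).
Optimal: Rivera→Lot C ($127), Ghosh→Lot G ($169), Eriksen→Lot F ($178) — total 127+169+178 = $474.
Column-greedy (each lot in turn goes to its best remaining collector) gives $438, worse by 36.
Swapping Ghosh↔Eriksen (Ghosh→Lot F $139, Eriksen→Lot G $172) loses 36.
Rivera's own top lot is Lot F ($168), but forcing Rivera→Lot F and reassigning the rest optimally gives only $457 — worse by 17.

Rivera receives Lot C.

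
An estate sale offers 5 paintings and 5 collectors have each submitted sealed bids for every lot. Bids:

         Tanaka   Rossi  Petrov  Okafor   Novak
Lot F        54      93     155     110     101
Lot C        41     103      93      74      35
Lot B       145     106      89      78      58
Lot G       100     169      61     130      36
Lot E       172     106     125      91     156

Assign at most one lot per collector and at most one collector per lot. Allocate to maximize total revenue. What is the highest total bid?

Maximum total: $699

Optimal: Tanaka→Lot B ($145), Rossi→Lot G ($169), Petrov→Lot F ($155), Okafor→Lot C ($74), Novak→Lot E ($156) — total 145+169+155+74+156 = $699.
Column-greedy (each lot in turn goes to its best remaining collector) gives $689, worse by 10.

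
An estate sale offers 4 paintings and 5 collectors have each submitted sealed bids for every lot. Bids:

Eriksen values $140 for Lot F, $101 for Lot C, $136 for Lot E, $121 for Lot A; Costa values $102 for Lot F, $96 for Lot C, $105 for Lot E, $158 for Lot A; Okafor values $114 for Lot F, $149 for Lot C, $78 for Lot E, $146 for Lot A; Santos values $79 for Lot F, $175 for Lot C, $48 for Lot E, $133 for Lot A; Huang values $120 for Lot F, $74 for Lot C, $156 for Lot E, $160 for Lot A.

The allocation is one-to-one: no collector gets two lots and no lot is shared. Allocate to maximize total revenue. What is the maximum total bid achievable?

This is a one-to-one assignment (maximum-weight bipartite matching).
Optimal: Eriksen→Lot F ($140), Santos→Lot C ($175), Huang→Lot E ($156), Costa→Lot A ($158) — total 140+175+156+158 = $629.
Max-entry greedy (repeatedly take the single best remaining cell) gives $580, worse by 49.
Swapping Santos↔Costa (Santos→Lot A $133, Costa→Lot C $96) loses 104.

Max total: $629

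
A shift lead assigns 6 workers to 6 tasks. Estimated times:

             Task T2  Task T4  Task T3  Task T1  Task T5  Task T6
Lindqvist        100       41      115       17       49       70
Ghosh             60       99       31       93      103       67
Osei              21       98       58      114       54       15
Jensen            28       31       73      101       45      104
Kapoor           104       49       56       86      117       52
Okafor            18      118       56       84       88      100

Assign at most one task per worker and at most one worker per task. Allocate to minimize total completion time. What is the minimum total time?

Minimum total: 175 min

Optimal: Lindqvist→Task T1 (17 min), Ghosh→Task T3 (31 min), Osei→Task T6 (15 min), Jensen→Task T5 (45 min), Kapoor→Task T4 (49 min), Okafor→Task T2 (18 min) — total 17+31+15+45+49+18 = 175 min.
Row-greedy (each worker in turn takes its cheapest remaining task) gives 228 min, worse by 53.
Next-best assignment: Lindqvist→Task T1, Ghosh→Task T3, Osei→Task T5, Jensen→Task T4, Kapoor→Task T6, Okafor→Task T2 = 203 min.
Checked against all permutations: 175 min is optimal.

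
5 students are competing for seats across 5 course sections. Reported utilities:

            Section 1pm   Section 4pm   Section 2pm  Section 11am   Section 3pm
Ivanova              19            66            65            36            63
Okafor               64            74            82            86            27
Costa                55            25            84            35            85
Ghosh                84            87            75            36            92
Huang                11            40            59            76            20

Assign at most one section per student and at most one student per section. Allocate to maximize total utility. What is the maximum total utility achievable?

This is a one-to-one assignment (maximum-weight bipartite matching).
Optimal: Ivanova→Section 4pm (66 points), Okafor→Section 2pm (82 points), Costa→Section 3pm (85 points), Ghosh→Section 1pm (84 points), Huang→Section 11am (76 points) — total 66+82+85+84+76 = 393 points.
Column-greedy (each section in turn goes to its best remaining student) gives 381 points, worse by 12.
Swapping Ghosh↔Ivanova (Ghosh→Section 4pm 87 points, Ivanova→Section 1pm 19 points) loses 44.
No other one-to-one assignment exceeds 393 points.

Maximum total: 393 points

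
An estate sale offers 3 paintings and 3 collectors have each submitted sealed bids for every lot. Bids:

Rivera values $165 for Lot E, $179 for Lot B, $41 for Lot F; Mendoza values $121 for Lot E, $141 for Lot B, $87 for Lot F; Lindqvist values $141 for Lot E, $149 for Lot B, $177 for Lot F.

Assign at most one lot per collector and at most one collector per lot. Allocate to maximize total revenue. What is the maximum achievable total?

Optimal: Rivera→Lot E ($165), Mendoza→Lot B ($141), Lindqvist→Lot F ($177) — total 165+141+177 = $483.
Every other assignment is strictly worse.

Maximum total: $483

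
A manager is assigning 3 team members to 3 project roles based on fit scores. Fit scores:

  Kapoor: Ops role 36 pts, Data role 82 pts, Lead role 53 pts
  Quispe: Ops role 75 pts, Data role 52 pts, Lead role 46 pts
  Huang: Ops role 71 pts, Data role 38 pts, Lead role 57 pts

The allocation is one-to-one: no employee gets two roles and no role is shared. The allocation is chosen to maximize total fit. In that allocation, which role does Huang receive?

Huang receives Lead role.

This is a one-to-one assignment (maximum-weight bipartite matching).
Optimal: Kapoor→Data role (82 pts), Quispe→Ops role (75 pts), Huang→Lead role (57 pts) — total 82+75+57 = 214 pts.
Checked against all permutations: 214 pts is optimal.
Huang's own top role is Ops role (71 pts), but forcing Huang→Ops role and reassigning the rest optimally gives only 199 pts — worse by 15.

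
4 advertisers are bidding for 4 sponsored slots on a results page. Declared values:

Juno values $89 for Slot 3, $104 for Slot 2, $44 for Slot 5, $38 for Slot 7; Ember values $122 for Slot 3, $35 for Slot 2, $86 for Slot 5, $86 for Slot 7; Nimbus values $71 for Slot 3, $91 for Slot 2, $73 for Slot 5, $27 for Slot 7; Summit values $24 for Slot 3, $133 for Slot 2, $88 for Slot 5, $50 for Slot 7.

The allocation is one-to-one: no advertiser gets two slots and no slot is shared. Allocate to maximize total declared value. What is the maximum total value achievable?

Optimal: Juno→Slot 3 ($89), Ember→Slot 7 ($86), Nimbus→Slot 5 ($73), Summit→Slot 2 ($133) — total 89+86+73+133 = $381.
Row-greedy (each advertiser in turn takes its best remaining slot) gives $349, worse by 32.
No other one-to-one assignment exceeds $381.

Max total: $381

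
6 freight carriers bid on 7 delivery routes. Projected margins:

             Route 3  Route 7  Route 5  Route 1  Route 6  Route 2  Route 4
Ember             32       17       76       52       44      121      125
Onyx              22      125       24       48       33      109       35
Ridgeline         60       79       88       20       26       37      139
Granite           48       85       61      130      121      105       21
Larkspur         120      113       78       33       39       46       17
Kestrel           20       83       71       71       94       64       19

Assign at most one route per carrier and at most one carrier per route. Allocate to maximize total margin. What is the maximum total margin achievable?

Max total: $729k

Optimal: Ember→Route 2 ($121k), Onyx→Route 7 ($125k), Ridgeline→Route 4 ($139k), Granite→Route 1 ($130k), Larkspur→Route 3 ($120k), Kestrel→Route 6 ($94k) — total 121+125+139+130+120+94 = $729k.
Column-greedy (each route in turn goes to its best remaining carrier) gives $678k, worse by 51.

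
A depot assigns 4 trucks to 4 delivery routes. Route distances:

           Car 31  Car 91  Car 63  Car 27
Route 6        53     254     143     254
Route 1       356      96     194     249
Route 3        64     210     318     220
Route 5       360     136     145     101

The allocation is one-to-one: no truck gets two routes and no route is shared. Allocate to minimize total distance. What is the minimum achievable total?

This is a one-to-one assignment (minimum-cost bipartite matching).
Optimal: Car 31→Route 3 (64 km), Car 91→Route 1 (96 km), Car 63→Route 6 (143 km), Car 27→Route 5 (101 km) — total 64+96+143+101 = 404 km.
Row-greedy (each truck in turn takes its cheapest remaining route) gives 514 km, worse by 110.
Swapping Car 27↔Car 63 (Car 27→Route 6 254 km, Car 63→Route 5 145 km) adds 155.
Every other assignment is strictly worse.

Minimum total: 404 km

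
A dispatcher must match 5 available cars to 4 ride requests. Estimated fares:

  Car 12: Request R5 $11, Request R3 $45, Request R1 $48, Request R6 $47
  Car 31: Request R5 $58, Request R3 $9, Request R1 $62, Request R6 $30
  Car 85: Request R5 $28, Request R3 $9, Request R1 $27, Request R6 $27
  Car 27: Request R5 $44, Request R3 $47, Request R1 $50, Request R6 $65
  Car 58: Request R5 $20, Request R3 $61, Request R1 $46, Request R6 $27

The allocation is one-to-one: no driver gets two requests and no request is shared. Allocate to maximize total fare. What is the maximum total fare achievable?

Maximum total: $232

Optimal: Car 31→Request R5 ($58), Car 58→Request R3 ($61), Car 12→Request R1 ($48), Car 27→Request R6 ($65) — total 58+61+48+65 = $232.
Max-entry greedy (repeatedly take the single best remaining cell) gives $216, worse by 16.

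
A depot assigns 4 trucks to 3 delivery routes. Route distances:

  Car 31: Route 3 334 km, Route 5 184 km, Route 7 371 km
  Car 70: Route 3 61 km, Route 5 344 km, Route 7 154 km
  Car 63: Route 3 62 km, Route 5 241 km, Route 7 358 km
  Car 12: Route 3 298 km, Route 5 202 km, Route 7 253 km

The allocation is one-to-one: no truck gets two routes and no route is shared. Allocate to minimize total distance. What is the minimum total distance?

This is the linear assignment problem.
Optimal: Car 63→Route 3 (62 km), Car 31→Route 5 (184 km), Car 70→Route 7 (154 km) — total 62+184+154 = 400 km.
Column-greedy (each route in turn goes to its cheapest remaining truck) gives 498 km, worse by 98.
Checked against all permutations: 400 km is optimal.

Minimum total: 400 km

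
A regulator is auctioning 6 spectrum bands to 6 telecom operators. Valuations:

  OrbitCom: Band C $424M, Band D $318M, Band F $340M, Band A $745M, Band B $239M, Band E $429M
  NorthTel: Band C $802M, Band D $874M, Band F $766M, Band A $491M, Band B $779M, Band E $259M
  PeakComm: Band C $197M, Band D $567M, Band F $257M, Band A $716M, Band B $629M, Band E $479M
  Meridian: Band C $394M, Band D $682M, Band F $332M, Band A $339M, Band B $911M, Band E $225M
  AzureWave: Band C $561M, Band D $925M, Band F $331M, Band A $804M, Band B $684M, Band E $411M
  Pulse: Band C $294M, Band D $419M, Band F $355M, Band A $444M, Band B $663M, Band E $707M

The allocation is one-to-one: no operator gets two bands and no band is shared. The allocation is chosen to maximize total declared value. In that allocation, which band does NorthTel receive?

NorthTel receives Band F.

This is a one-to-one assignment (maximum-weight bipartite matching).
Optimal: OrbitCom→Band C ($424M), NorthTel→Band F ($766M), PeakComm→Band A ($716M), Meridian→Band B ($911M), AzureWave→Band D ($925M), Pulse→Band E ($707M) — total 424+766+716+911+925+707 = $4449M.
Row-greedy (each operator in turn takes its best remaining band) gives $3408M, worse by 1041.
No other one-to-one assignment exceeds $4449M.
NorthTel's own top band is Band D ($874M), but forcing NorthTel→Band D and reassigning the rest optimally gives only $4109M — worse by 340.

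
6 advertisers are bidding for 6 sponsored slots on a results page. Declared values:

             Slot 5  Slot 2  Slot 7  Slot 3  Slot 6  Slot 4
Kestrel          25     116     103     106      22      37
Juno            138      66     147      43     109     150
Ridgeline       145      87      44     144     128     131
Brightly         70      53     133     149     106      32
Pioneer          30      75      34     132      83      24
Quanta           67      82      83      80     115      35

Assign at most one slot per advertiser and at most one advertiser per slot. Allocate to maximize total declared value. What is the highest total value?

Max total: $791

Optimal: Kestrel→Slot 2 ($116), Juno→Slot 4 ($150), Ridgeline→Slot 5 ($145), Brightly→Slot 7 ($133), Pioneer→Slot 3 ($132), Quanta→Slot 6 ($115) — total 116+150+145+133+132+115 = $791.
Row-greedy (each advertiser in turn takes its best remaining slot) gives $726, worse by 65.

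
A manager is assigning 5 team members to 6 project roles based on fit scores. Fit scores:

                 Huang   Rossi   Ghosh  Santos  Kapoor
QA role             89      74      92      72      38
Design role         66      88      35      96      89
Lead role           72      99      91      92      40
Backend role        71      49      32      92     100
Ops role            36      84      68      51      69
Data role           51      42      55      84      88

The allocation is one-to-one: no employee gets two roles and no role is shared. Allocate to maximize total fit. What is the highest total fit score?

Optimal: Huang→QA role (89 pts), Rossi→Ops role (84 pts), Ghosh→Lead role (91 pts), Santos→Design role (96 pts), Kapoor→Backend role (100 pts) — total 89+84+91+96+100 = 460 pts.
Column-greedy (each role in turn goes to its best remaining employee) gives 423 pts, worse by 37.

Max total: 460 pts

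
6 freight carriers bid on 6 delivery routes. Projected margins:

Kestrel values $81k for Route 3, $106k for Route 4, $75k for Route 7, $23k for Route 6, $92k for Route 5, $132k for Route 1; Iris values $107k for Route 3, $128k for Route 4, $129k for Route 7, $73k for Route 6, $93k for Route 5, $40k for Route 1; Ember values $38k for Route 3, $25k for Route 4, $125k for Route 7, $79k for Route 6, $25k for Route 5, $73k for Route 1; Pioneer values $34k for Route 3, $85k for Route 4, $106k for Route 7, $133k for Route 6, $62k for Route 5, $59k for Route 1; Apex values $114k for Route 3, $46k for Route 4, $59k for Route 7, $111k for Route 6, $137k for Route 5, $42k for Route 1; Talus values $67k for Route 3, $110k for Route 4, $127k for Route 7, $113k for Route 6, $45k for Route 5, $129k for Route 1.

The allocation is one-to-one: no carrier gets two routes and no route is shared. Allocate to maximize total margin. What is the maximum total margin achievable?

Max total: $744k

This is the linear assignment problem.
Optimal: Kestrel→Route 1 ($132k), Iris→Route 3 ($107k), Ember→Route 7 ($125k), Pioneer→Route 6 ($133k), Apex→Route 5 ($137k), Talus→Route 4 ($110k) — total 132+107+125+133+137+110 = $744k.
Column-greedy (each route in turn goes to its best remaining carrier) gives $667k, worse by 77.
Next-best assignment: Kestrel→Route 4, Iris→Route 3, Ember→Route 7, Pioneer→Route 6, Apex→Route 5, Talus→Route 1 = $737k.
Checked against all permutations: $744k is optimal.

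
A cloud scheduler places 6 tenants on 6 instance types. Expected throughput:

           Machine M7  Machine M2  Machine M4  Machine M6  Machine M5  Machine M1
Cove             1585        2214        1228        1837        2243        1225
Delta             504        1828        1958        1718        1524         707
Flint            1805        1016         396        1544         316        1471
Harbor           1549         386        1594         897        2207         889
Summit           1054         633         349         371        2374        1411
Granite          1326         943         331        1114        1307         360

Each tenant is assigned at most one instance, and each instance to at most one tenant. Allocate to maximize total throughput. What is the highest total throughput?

Max total: 10709 ops/s

Optimal: Cove→Machine M2 (2214 ops/s), Delta→Machine M4 (1958 ops/s), Flint→Machine M7 (1805 ops/s), Harbor→Machine M5 (2207 ops/s), Summit→Machine M1 (1411 ops/s), Granite→Machine M6 (1114 ops/s) — total 2214+1958+1805+2207+1411+1114 = 10709 ops/s.
Column-greedy (each instance in turn goes to its best remaining tenant) gives 10354 ops/s, worse by 355.
Swapping Delta↔Harbor (Delta→Machine M5 1524 ops/s, Harbor→Machine M4 1594 ops/s) loses 1047.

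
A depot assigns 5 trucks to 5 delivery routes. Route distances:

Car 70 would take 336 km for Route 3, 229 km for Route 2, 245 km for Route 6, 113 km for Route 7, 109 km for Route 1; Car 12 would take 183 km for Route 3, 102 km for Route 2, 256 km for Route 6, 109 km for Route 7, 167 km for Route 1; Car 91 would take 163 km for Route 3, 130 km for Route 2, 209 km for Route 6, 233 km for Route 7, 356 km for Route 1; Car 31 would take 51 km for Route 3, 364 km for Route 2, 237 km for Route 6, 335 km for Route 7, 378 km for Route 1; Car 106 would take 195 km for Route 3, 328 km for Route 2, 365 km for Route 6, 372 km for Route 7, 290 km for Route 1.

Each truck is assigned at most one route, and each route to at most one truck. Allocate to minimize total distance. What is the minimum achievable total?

Minimum total: 764 km

Optimal: Car 70→Route 1 (109 km), Car 12→Route 7 (109 km), Car 91→Route 2 (130 km), Car 31→Route 3 (51 km), Car 106→Route 6 (365 km) — total 109+109+130+51+365 = 764 km.
Row-greedy (each truck in turn takes its cheapest remaining route) gives 983 km, worse by 219.
No other one-to-one assignment undercuts 764 km.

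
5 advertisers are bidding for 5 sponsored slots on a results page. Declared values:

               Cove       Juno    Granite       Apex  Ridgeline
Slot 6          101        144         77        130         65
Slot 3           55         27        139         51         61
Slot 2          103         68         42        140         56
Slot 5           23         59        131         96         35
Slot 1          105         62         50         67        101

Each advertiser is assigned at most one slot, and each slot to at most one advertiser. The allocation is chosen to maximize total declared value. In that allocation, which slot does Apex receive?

Optimal: Cove→Slot 2 ($103), Juno→Slot 6 ($144), Granite→Slot 3 ($139), Apex→Slot 5 ($96), Ridgeline→Slot 1 ($101) — total 103+144+139+96+101 = $583.
Column-greedy (each slot in turn goes to its best remaining advertiser) gives $563, worse by 20.
Next-best assignment: Cove→Slot 1, Juno→Slot 6, Granite→Slot 5, Apex→Slot 2, Ridgeline→Slot 3 = $581.
Swapping Ridgeline↔Cove (Ridgeline→Slot 2 $56, Cove→Slot 1 $105) loses 43.
Apex's own top slot is Slot 2 ($140), but forcing Apex→Slot 2 and reassigning the rest optimally gives only $581 — worse by 2.

Apex receives Slot 5.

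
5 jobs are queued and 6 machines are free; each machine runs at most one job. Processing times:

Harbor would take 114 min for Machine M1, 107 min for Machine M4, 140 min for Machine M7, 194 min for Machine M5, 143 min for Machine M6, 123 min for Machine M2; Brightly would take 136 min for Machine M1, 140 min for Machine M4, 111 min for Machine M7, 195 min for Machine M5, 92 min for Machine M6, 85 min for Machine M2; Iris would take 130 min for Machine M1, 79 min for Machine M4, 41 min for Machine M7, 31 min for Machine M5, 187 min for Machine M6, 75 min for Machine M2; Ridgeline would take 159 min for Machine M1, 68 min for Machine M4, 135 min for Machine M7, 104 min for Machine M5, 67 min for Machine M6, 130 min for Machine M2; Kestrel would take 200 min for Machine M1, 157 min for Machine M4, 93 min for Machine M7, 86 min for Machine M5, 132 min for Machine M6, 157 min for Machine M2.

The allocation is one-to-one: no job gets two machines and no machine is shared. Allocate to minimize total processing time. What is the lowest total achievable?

Min total: 383 min

This is a one-to-one assignment (minimum-cost bipartite matching).
Optimal: Harbor→Machine M4 (107 min), Brightly→Machine M2 (85 min), Iris→Machine M5 (31 min), Ridgeline→Machine M6 (67 min), Kestrel→Machine M7 (93 min) — total 107+85+31+67+93 = 383 min.
Column-greedy (each machine in turn goes to its cheapest remaining job) gives 401 min, worse by 18.
Next-best assignment: Harbor→Machine M4, Brightly→Machine M2, Iris→Machine M7, Ridgeline→Machine M6, Kestrel→Machine M5 = 386 min.
Checked against all permutations: 383 min is optimal.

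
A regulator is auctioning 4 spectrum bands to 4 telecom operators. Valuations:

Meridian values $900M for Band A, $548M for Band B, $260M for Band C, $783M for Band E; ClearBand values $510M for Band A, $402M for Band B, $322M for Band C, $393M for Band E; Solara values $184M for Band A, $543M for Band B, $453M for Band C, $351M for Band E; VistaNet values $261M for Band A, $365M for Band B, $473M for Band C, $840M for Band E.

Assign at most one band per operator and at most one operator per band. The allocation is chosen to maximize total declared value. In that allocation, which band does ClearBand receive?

Treat this as an assignment problem: match each operator to one band.
Optimal: Meridian→Band A ($900M), ClearBand→Band C ($322M), Solara→Band B ($543M), VistaNet→Band E ($840M) — total 900+322+543+840 = $2605M.
Row-greedy (each operator in turn takes its best remaining band) gives $2595M, worse by 10.
Swapping Solara↔Meridian (Solara→Band A $184M, Meridian→Band B $548M) loses 711.
Every other assignment is strictly worse.
ClearBand's own top band is Band A ($510M), but forcing ClearBand→Band A and reassigning the rest optimally gives only $2351M — worse by 254.

ClearBand receives Band C.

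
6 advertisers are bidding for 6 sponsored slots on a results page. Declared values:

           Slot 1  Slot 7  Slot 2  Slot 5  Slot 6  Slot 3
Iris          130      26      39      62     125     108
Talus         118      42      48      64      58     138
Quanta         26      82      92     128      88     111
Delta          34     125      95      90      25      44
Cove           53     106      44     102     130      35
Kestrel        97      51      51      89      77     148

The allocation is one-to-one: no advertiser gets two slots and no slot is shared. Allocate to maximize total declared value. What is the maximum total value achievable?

This is a one-to-one assignment (maximum-weight bipartite matching).
Optimal: Iris→Slot 6 ($125), Talus→Slot 1 ($118), Quanta→Slot 5 ($128), Delta→Slot 2 ($95), Cove→Slot 7 ($106), Kestrel→Slot 3 ($148) — total 125+118+128+95+106+148 = $720.
Max-entry greedy (repeatedly take the single best remaining cell) gives $709, worse by 11.

Maximum total: $720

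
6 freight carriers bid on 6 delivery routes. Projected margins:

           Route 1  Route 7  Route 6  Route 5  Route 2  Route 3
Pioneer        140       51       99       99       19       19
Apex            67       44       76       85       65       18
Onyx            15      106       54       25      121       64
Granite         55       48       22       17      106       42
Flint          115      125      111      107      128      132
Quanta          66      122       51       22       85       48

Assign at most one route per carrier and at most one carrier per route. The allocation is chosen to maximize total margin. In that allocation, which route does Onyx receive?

Optimal: Pioneer→Route 1 ($140k), Apex→Route 5 ($85k), Onyx→Route 6 ($54k), Granite→Route 2 ($106k), Flint→Route 3 ($132k), Quanta→Route 7 ($122k) — total 140+85+54+106+132+122 = $639k.
Column-greedy (each route in turn goes to its best remaining carrier) gives $520k, worse by 119.
Next-best assignment: Pioneer→Route 1, Apex→Route 5, Onyx→Route 3, Granite→Route 2, Flint→Route 6, Quanta→Route 7 = $628k.
Onyx's own top route is Route 2 ($121k), but forcing Onyx→Route 2 and reassigning the rest optimally gives only $622k — worse by 17.

Onyx receives Route 6.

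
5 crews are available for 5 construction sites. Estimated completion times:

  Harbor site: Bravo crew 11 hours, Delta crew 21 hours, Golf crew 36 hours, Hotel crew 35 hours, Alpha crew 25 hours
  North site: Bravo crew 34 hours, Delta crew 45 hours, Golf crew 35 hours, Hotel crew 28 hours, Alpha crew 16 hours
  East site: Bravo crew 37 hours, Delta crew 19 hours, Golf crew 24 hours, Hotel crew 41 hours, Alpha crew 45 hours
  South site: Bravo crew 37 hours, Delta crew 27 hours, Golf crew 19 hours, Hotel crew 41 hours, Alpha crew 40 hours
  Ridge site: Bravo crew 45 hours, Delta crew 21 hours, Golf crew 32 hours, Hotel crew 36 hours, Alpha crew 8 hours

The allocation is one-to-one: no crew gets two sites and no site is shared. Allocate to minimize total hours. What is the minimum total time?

Optimal: Bravo crew→Harbor site (11 hours), Delta crew→East site (19 hours), Golf crew→South site (19 hours), Hotel crew→North site (28 hours), Alpha crew→Ridge site (8 hours) — total 11+19+19+28+8 = 85 hours.
Column-greedy (each site in turn goes to its cheapest remaining crew) gives 101 hours, worse by 16.
Next-best assignment: Bravo crew→Harbor site, Delta crew→South site, Golf crew→East site, Hotel crew→North site, Alpha crew→Ridge site = 98 hours.
Every other assignment is strictly worse.

Minimum total: 85 hours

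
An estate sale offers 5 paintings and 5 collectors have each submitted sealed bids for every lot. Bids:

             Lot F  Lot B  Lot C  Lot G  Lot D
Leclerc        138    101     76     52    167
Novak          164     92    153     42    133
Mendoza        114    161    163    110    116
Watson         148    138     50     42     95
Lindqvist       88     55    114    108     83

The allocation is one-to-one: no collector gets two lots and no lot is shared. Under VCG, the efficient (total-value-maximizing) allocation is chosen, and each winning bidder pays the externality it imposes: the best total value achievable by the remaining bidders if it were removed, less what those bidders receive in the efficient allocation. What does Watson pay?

Efficient allocation: Leclerc→Lot D ($167), Novak→Lot F ($164), Mendoza→Lot C ($163), Watson→Lot B ($138), Lindqvist→Lot G ($108); total welfare W = $740.
Watson receives Lot B at value $138, so the others get W − 138 = $602.
Without Watson: best allocation of the remaining 4 bidders over all 5 lots is Leclerc→Lot D ($167), Novak→Lot F ($164), Mendoza→Lot B ($161), Lindqvist→Lot C ($114), total $606.
VCG payment = (others' best without Watson) − (others' welfare with Watson) = 606 − 602 = $4.

Watson pays $4.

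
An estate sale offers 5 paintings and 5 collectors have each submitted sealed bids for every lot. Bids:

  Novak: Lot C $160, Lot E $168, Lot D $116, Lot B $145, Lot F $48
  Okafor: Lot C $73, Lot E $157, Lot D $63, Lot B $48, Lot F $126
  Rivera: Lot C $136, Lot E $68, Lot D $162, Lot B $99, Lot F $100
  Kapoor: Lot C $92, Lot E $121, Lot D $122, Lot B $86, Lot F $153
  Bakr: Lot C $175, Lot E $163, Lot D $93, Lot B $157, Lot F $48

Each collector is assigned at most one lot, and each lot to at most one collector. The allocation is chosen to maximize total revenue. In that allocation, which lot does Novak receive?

Novak receives Lot B.

Optimal: Novak→Lot B ($145), Okafor→Lot E ($157), Rivera→Lot D ($162), Kapoor→Lot F ($153), Bakr→Lot C ($175) — total 145+157+162+153+175 = $792.
Row-greedy (each collector in turn takes its best remaining lot) gives $705, worse by 87.
Every other assignment is strictly worse.
Novak's own top lot is Lot E ($168), but forcing Novak→Lot E and reassigning the rest optimally gives only $717 — worse by 75.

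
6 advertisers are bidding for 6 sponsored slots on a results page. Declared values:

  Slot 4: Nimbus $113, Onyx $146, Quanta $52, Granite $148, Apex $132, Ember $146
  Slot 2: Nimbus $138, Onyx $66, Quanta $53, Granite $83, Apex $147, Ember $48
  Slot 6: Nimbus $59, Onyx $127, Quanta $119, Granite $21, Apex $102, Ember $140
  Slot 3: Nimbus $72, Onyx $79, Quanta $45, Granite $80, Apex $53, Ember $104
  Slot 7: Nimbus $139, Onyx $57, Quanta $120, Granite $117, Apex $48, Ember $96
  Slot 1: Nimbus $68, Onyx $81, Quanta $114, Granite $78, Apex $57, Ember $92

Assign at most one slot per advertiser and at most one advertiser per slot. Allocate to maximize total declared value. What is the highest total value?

Treat this as an assignment problem: match each advertiser to one slot.
Optimal: Nimbus→Slot 7 ($139), Onyx→Slot 6 ($127), Quanta→Slot 1 ($114), Granite→Slot 4 ($148), Apex→Slot 2 ($147), Ember→Slot 3 ($104) — total 139+127+114+148+147+104 = $779.
Max-entry greedy (repeatedly take the single best remaining cell) gives $767, worse by 12.

Maximum total: $779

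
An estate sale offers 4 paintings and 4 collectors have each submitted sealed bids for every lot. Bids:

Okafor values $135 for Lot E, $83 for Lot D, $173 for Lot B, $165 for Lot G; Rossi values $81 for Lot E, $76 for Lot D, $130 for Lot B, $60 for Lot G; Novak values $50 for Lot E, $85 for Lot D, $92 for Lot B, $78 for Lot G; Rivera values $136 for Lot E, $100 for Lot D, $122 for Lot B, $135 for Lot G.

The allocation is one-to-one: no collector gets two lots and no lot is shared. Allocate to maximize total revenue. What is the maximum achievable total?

This is a one-to-one assignment (maximum-weight bipartite matching).
Optimal: Okafor→Lot G ($165), Rossi→Lot B ($130), Novak→Lot D ($85), Rivera→Lot E ($136) — total 165+130+85+136 = $516.
Row-greedy (each collector in turn takes its best remaining lot) gives $474, worse by 42.
Next-best assignment: Okafor→Lot E, Rossi→Lot B, Novak→Lot D, Rivera→Lot G = $485.
No other one-to-one assignment exceeds $516.

Maximum total: $516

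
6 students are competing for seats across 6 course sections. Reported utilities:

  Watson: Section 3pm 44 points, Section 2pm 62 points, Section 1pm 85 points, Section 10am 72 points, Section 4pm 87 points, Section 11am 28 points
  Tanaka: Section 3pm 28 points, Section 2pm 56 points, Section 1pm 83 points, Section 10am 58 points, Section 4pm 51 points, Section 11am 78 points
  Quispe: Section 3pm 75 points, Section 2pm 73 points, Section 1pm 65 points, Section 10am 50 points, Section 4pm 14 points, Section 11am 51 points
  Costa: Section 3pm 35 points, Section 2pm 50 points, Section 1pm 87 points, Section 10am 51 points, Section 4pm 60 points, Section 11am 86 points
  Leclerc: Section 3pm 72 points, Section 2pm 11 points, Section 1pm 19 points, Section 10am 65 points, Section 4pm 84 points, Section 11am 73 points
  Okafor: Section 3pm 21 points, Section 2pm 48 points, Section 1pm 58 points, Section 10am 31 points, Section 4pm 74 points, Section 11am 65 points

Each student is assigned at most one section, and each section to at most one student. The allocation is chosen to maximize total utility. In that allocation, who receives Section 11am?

Optimal: Watson→Section 10am (72 points), Tanaka→Section 1pm (83 points), Quispe→Section 2pm (73 points), Costa→Section 11am (86 points), Leclerc→Section 3pm (72 points), Okafor→Section 4pm (74 points) — total 72+83+73+86+72+74 = 460 points.
Row-greedy (each student in turn takes its best remaining section) gives 444 points, worse by 16.
Costa's own top section is Section 1pm (87 points), but forcing Costa→Section 1pm and reassigning the rest optimally gives only 456 points — worse by 4.

Costa receives Section 11am.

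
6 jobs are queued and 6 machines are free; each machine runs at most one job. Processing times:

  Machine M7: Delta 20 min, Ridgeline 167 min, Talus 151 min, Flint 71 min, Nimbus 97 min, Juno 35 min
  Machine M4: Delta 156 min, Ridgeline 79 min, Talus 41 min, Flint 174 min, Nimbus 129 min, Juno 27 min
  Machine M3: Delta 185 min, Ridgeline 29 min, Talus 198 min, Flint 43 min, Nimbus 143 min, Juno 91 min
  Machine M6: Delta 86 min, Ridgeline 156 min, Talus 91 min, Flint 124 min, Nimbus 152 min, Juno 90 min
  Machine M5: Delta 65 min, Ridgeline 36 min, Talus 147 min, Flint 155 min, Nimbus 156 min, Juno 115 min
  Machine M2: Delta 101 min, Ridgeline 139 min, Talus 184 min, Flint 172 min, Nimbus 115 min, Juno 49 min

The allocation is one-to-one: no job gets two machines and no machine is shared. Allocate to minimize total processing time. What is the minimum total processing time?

Min total: 332 min

Optimal: Delta→Machine M7 (20 min), Ridgeline→Machine M5 (36 min), Talus→Machine M6 (91 min), Flint→Machine M3 (43 min), Nimbus→Machine M2 (115 min), Juno→Machine M4 (27 min) — total 20+36+91+43+115+27 = 332 min.
Row-greedy (each job in turn takes its cheapest remaining machine) gives 444 min, worse by 112.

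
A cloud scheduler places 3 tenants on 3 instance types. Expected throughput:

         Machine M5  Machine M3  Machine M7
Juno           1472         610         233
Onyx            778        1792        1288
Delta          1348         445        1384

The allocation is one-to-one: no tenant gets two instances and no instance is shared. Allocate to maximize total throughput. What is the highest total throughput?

Maximum total: 4648 ops/s

Optimal: Juno→Machine M5 (1472 ops/s), Onyx→Machine M3 (1792 ops/s), Delta→Machine M7 (1384 ops/s) — total 1472+1792+1384 = 4648 ops/s.
Swapping Delta↔Onyx (Delta→Machine M3 445 ops/s, Onyx→Machine M7 1288 ops/s) loses 1443.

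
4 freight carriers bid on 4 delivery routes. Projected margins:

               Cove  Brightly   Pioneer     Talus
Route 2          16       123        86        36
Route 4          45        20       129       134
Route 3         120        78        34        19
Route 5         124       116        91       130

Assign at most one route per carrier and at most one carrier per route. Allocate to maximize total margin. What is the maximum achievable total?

This is the linear assignment problem.
Optimal: Cove→Route 3 ($120k), Brightly→Route 2 ($123k), Pioneer→Route 4 ($129k), Talus→Route 5 ($130k) — total 120+123+129+130 = $502k.
Row-greedy (each carrier in turn takes its best remaining route) gives $395k, worse by 107.
Next-best assignment: Cove→Route 3, Brightly→Route 2, Pioneer→Route 5, Talus→Route 4 = $468k.
Swapping Cove↔Pioneer (Cove→Route 4 $45k, Pioneer→Route 3 $34k) loses 170.

Max total: $502k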